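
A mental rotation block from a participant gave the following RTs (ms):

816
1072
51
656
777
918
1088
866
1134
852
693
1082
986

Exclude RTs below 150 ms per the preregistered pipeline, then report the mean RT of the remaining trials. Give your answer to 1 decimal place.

911.7 ms

Excluded: 51
Retained (n=12): Σ = 10940
Mean = 10940/12 = 911.6667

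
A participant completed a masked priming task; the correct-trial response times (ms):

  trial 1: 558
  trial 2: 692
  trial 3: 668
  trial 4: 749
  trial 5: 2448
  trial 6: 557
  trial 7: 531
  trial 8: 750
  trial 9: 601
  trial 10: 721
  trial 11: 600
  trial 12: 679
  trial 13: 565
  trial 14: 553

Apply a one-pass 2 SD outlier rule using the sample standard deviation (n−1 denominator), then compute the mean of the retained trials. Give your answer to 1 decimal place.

632.6 ms

n = 14, ΣRT = 10672, M = 762.286
Σ(x−M)² = 3136870.86; s = √(3136870.86/13) = 491.221
Cutoffs: 762.286 ± 2·491.221 → [-220.2, 1744.7]
Outside: 2448 → excluded.
Retained (n=13): Σ = 8224, mean = 8224/13 = 632.615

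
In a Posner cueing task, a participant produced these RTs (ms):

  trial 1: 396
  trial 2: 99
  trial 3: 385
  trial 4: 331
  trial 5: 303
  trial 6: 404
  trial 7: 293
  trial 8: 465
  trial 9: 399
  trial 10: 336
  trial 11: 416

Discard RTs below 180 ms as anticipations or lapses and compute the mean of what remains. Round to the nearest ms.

373 ms

Excluded: 99
Retained (n=10): Σ = 3728
Mean = 3728/10 = 372.8000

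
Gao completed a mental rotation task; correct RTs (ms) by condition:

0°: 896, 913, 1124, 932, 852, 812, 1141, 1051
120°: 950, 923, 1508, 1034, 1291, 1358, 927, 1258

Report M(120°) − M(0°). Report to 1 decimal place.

M(0°) = 7721/8 = 965.125
M(120°) = 9249/8 = 1156.125
Difference = 1156.125 − 965.125 = 191.000 ms

191.0 ms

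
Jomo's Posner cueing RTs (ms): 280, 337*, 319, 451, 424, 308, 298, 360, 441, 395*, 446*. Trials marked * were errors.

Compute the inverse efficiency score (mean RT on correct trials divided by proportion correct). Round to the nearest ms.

Correct trials (n=8): 280, 319, 451, 424, 308, 298, 360, 441
Mean correct RT = 2881/8 = 360.1250 ms
Proportion correct = 8/11
IES = 360.1250 / (8/11) = 495.172 ms

495 ms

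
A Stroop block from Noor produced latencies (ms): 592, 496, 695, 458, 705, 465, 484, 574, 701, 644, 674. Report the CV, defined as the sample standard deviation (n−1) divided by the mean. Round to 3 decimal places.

n = 11, Σ = 6488, M = 589.8182
Σ(x−M)² = 99923.636; s = √(99923.636/10) = 99.9618
CV = 99.9618 / 589.8182 = 0.16948

0.169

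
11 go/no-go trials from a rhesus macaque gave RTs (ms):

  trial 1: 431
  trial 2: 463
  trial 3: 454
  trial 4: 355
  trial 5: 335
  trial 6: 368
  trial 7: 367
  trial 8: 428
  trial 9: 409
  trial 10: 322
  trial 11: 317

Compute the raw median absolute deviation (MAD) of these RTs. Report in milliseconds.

Sorted: 317, 322, 335, 355, 367, 368, 409, 428, 431, 454, 463 → median = 368
|x − 368|: 63, 95, 86, 13, 33, 0, 1, 60, 41, 46, 51
Sorted deviations: 0, 1, 13, 33, 41, 46, 51, 60, 63, 86, 95 → MAD = 46

46 ms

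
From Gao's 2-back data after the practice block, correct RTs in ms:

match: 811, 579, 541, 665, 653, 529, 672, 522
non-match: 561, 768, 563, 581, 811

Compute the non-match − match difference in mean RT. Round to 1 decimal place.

35.3 ms

M(match) = 4972/8 = 621.500
M(non-match) = 3284/5 = 656.800
Difference = 656.800 − 621.500 = 35.300 ms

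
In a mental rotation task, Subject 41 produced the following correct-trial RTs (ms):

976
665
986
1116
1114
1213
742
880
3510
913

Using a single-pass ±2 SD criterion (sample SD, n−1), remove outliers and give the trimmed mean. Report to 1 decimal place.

n = 10, ΣRT = 12115, M = 1211.500
Σ(x−M)² = 6126128.50; s = √(6126128.50/9) = 825.034
Cutoffs: 1211.500 ± 2·825.034 → [-438.6, 2861.6]
Outside: 3510 → excluded.
Retained (n=9): Σ = 8605, mean = 8605/9 = 956.111

956.1 ms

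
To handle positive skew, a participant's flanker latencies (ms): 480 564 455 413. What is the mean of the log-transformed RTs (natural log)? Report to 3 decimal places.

6.163

ln(RT): 6.1738, 6.3351, 6.1203, 6.0234
Σ ln(RT) = 24.6526
Mean = 24.6526/4 = 6.16315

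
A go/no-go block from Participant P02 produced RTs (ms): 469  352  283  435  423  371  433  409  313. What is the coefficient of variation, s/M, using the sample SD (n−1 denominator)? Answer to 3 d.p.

0.160

n = 9, Σ = 3488, M = 387.5556
Σ(x−M)² = 30694.222; s = √(30694.222/8) = 61.9417
CV = 61.9417 / 387.5556 = 0.15983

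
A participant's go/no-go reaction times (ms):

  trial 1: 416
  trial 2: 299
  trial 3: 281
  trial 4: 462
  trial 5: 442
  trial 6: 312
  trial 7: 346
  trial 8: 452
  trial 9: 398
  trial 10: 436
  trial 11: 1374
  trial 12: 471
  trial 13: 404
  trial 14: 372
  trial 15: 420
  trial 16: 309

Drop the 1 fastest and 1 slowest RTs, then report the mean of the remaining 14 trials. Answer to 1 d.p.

395.6 ms

Sorted: 281, 299, 309, 312, 346, 372, 398, 404, 416, 420, 436, 442, 452, 462, 471, 1374
Drop lowest 1 (281) and highest 1 (1374)
Remaining (n=14): Σ = 5539, mean = 5539/14 = 395.643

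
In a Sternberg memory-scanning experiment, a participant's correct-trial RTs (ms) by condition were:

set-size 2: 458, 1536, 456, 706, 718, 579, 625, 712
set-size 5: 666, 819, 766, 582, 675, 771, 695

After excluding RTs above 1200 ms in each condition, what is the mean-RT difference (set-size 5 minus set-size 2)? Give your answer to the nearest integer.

103 ms

set-size 2: exclude 1536
M(set-size 2) = 4254/7 = 607.714
M(set-size 5) = 4974/7 = 710.571
Difference = 710.571 − 607.714 = 102.857 ms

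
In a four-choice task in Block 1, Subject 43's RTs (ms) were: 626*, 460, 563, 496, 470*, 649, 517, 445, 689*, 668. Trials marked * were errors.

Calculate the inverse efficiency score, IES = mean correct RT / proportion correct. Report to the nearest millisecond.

Correct trials (n=7): 460, 563, 496, 649, 517, 445, 668
Mean correct RT = 3798/7 = 542.5714 ms
Proportion correct = 7/10
IES = 542.5714 / (7/10) = 775.102 ms

775 ms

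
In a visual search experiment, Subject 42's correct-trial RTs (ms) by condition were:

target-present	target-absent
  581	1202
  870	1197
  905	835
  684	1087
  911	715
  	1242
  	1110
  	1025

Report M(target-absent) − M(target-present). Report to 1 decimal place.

261.4 ms

M(target-present) = 3951/5 = 790.200
M(target-absent) = 8413/8 = 1051.625
Difference = 1051.625 − 790.200 = 261.425 ms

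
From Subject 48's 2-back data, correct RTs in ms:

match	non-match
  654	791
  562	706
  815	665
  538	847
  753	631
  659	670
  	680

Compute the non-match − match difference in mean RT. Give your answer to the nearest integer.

49 ms

M(match) = 3981/6 = 663.500
M(non-match) = 4990/7 = 712.857
Difference = 712.857 − 663.500 = 49.357 ms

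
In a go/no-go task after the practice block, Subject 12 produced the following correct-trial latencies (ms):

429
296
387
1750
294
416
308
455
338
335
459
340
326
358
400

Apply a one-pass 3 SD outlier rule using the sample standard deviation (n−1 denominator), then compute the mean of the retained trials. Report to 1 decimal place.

367.2 ms

n = 15, ΣRT = 6891, M = 459.400
Σ(x−M)² = 1826771.60; s = √(1826771.60/14) = 361.225
Cutoffs: 459.400 ± 3·361.225 → [-624.3, 1543.1]
Outside: 1750 → excluded.
Retained (n=14): Σ = 5141, mean = 5141/14 = 367.214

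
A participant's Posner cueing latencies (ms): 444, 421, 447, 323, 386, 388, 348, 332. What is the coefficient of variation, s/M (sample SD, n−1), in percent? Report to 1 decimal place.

n = 8, Σ = 3089, M = 386.1250
Σ(x−M)² = 16642.875; s = √(16642.875/7) = 48.7602
CV = 48.7602 / 386.1250 = 0.12628 = 12.628%

12.6%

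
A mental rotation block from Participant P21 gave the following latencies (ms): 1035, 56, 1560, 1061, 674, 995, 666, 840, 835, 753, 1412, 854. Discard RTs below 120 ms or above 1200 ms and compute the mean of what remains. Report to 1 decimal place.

857.0 ms

Excluded: 56, 1412, 1560
Retained (n=9): Σ = 7713
Mean = 7713/9 = 857.0000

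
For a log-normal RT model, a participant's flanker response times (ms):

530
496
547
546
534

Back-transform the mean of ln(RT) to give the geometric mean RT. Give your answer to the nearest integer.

530 ms

ln(RT): 6.2729, 6.2066, 6.3044, 6.3026, 6.2804
Mean ln(RT) = 31.3669/5 = 6.27338
Geometric mean = exp(6.27338) = 530.27 ms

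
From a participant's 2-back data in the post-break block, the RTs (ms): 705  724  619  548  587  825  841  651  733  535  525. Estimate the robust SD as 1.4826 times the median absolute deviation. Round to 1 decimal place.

Sorted: 525, 535, 548, 587, 619, 651, 705, 724, 733, 825, 841 → median = 651
|x − 651| sorted: 0, 32, 54, 64, 73, 82, 103, 116, 126, 174, 190 → MAD = 82
Robust SD ≈ 1.4826 × 82 = 121.573

121.6 ms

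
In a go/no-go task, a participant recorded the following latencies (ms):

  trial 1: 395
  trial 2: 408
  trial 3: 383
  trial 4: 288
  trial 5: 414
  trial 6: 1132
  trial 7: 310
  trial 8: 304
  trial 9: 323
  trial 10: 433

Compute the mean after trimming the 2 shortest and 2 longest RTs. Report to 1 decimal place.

Sorted: 288, 304, 310, 323, 383, 395, 408, 414, 433, 1132
Drop lowest 2 (288, 304) and highest 2 (433, 1132)
Remaining (n=6): Σ = 2233, mean = 2233/6 = 372.167

372.2 ms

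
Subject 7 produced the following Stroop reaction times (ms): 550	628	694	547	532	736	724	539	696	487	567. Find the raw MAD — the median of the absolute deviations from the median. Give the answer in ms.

Sorted: 487, 532, 539, 547, 550, 567, 628, 694, 696, 724, 736 → median = 567
|x − 567|: 17, 61, 127, 20, 35, 169, 157, 28, 129, 80, 0
Sorted deviations: 0, 17, 20, 28, 35, 61, 80, 127, 129, 157, 169 → MAD = 61

61 ms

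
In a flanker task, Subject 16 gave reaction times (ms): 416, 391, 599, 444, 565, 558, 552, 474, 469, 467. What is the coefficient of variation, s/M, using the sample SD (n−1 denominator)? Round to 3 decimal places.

0.142

n = 10, Σ = 4935, M = 493.5000
Σ(x−M)² = 44470.500; s = √(44470.500/9) = 70.2934
CV = 70.2934 / 493.5000 = 0.14244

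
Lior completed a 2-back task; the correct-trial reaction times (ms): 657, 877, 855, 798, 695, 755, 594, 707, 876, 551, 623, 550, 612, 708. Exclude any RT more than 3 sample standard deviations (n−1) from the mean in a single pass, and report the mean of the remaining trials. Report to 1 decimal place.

704.1 ms

n = 14, ΣRT = 9858, M = 704.143
Σ(x−M)² = 170315.71; s = √(170315.71/13) = 114.461
Cutoffs: 704.143 ± 3·114.461 → [360.8, 1047.5]
No RTs fall outside the cutoffs; all 14 retained. Mean = 9858/14 = 704.143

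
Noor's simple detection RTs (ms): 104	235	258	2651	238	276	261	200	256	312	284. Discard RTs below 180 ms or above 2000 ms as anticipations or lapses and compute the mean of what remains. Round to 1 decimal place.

257.8 ms

Excluded: 104, 2651
Retained (n=9): Σ = 2320
Mean = 2320/9 = 257.7778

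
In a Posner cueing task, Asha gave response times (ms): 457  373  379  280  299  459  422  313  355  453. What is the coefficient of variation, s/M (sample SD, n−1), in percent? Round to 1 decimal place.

17.8%

n = 10, Σ = 3790, M = 379.0000
Σ(x−M)² = 40978.000; s = √(40978.000/9) = 67.4767
CV = 67.4767 / 379.0000 = 0.17804 = 17.804%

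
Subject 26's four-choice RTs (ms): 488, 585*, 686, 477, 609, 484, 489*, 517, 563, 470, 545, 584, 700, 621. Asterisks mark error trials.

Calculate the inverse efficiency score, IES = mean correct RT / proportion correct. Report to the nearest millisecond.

Correct trials (n=12): 488, 686, 477, 609, 484, 517, 563, 470, 545, 584, 700, 621
Mean correct RT = 6744/12 = 562.0000 ms
Proportion correct = 12/14
IES = 562.0000 / (12/14) = 655.667 ms

656 ms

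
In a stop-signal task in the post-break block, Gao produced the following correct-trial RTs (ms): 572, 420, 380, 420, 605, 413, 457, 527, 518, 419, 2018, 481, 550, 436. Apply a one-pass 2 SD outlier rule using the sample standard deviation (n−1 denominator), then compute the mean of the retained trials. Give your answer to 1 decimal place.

n = 14, ΣRT = 8216, M = 586.857
Σ(x−M)² = 2266103.71; s = √(2266103.71/13) = 417.511
Cutoffs: 586.857 ± 2·417.511 → [-248.2, 1421.9]
Outside: 2018 → excluded.
Retained (n=13): Σ = 6198, mean = 6198/13 = 476.769

476.8 ms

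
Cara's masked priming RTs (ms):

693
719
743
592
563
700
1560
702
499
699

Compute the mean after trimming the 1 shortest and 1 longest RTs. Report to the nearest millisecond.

Sorted: 499, 563, 592, 693, 699, 700, 702, 719, 743, 1560
Drop lowest 1 (499) and highest 1 (1560)
Remaining (n=8): Σ = 5411, mean = 5411/8 = 676.375

676 ms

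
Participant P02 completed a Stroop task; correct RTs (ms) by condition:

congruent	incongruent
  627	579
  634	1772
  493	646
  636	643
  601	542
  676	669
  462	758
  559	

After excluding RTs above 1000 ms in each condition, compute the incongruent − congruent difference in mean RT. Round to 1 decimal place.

incongruent: exclude 1772
M(congruent) = 4688/8 = 586.000
M(incongruent) = 3837/6 = 639.500
Difference = 639.500 − 586.000 = 53.500 ms

53.5 ms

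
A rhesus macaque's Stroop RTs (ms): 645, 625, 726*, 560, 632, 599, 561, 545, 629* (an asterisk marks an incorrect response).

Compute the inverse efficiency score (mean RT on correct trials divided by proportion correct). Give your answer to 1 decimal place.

Correct trials (n=7): 645, 625, 560, 632, 599, 561, 545
Mean correct RT = 4167/7 = 595.2857 ms
Proportion correct = 7/9
IES = 595.2857 / (7/9) = 765.367 ms

765.4 ms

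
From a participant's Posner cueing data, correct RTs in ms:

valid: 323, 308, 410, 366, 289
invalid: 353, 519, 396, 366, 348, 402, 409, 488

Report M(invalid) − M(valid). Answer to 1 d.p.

70.9 ms

M(valid) = 1696/5 = 339.200
M(invalid) = 3281/8 = 410.125
Difference = 410.125 − 339.200 = 70.925 ms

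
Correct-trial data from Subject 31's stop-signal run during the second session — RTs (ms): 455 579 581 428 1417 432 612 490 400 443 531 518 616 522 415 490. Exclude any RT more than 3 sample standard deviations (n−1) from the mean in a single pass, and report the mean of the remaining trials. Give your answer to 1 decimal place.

500.8 ms

n = 16, ΣRT = 8929, M = 558.062
Σ(x−M)² = 860026.94; s = √(860026.94/15) = 239.448
Cutoffs: 558.062 ± 3·239.448 → [-160.3, 1276.4]
Outside: 1417 → excluded.
Retained (n=15): Σ = 7512, mean = 7512/15 = 500.800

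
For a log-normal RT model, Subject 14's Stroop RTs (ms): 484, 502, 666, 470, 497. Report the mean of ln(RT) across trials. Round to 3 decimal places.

6.253

ln(RT): 6.1821, 6.2186, 6.5013, 6.1527, 6.2086
Σ ln(RT) = 31.2633
Mean = 31.2633/5 = 6.25266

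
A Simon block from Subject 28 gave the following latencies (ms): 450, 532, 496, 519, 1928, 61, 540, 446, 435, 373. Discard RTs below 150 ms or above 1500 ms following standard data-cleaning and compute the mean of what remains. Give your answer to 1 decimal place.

473.9 ms

Excluded: 61, 1928
Retained (n=8): Σ = 3791
Mean = 3791/8 = 473.8750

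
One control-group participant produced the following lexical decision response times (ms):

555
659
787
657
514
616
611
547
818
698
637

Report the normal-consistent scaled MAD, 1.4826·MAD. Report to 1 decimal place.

90.4 ms

Sorted: 514, 547, 555, 611, 616, 637, 657, 659, 698, 787, 818 → median = 637
|x − 637| sorted: 0, 20, 21, 22, 26, 61, 82, 90, 123, 150, 181 → MAD = 61
Robust SD ≈ 1.4826 × 61 = 90.439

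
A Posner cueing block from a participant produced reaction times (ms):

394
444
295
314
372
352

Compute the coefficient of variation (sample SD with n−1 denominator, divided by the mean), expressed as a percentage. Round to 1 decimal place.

n = 6, Σ = 2171, M = 361.8333
Σ(x−M)² = 14740.833; s = √(14740.833/5) = 54.2970
CV = 54.2970 / 361.8333 = 0.15006 = 15.006%

15.0%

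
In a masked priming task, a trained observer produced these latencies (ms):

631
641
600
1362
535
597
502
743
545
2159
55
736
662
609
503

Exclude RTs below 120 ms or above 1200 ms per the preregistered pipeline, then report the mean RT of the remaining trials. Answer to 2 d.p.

Excluded: 55, 1362, 2159
Retained (n=12): Σ = 7304
Mean = 7304/12 = 608.6667

608.67 ms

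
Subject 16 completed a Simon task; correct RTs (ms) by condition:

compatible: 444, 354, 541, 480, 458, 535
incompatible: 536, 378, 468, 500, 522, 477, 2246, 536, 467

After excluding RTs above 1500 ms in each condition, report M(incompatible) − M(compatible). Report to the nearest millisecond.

17 ms

incompatible: exclude 2246
M(compatible) = 2812/6 = 468.667
M(incompatible) = 3884/8 = 485.500
Difference = 485.500 − 468.667 = 16.833 ms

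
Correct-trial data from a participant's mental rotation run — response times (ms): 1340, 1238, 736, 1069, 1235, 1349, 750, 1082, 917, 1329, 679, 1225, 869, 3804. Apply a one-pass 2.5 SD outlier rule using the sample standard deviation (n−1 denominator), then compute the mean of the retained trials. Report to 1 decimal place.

1062.9 ms

n = 14, ΣRT = 17622, M = 1258.714
Σ(x−M)² = 7704260.86; s = √(7704260.86/13) = 769.828
Cutoffs: 1258.714 ± 2.5·769.828 → [-665.9, 3183.3]
Outside: 3804 → excluded.
Retained (n=13): Σ = 13818, mean = 13818/13 = 1062.923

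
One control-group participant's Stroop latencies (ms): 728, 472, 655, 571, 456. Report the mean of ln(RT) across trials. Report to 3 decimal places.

6.340

ln(RT): 6.5903, 6.1570, 6.4846, 6.3474, 6.1225
Σ ln(RT) = 31.7018
Mean = 31.7018/5 = 6.34036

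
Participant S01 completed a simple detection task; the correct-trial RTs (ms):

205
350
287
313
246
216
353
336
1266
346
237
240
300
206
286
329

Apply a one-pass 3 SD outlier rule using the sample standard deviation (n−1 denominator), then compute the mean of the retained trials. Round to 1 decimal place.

n = 16, ΣRT = 5516, M = 344.750
Σ(x−M)² = 946613.00; s = √(946613.00/15) = 251.212
Cutoffs: 344.750 ± 3·251.212 → [-408.9, 1098.4]
Outside: 1266 → excluded.
Retained (n=15): Σ = 4250, mean = 4250/15 = 283.333

283.3 ms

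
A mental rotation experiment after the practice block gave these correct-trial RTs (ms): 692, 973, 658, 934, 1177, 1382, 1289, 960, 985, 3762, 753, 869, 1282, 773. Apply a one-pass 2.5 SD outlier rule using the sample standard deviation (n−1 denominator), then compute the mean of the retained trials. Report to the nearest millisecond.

n = 14, ΣRT = 16489, M = 1177.786
Σ(x−M)² = 7874870.36; s = √(7874870.36/13) = 778.305
Cutoffs: 1177.786 ± 2.5·778.305 → [-768.0, 3123.5]
Outside: 3762 → excluded.
Retained (n=13): Σ = 12727, mean = 12727/13 = 979.000

979 ms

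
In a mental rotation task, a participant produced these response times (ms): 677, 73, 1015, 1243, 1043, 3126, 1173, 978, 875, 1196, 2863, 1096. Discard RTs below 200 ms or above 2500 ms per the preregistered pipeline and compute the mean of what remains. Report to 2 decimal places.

1032.89 ms

Excluded: 73, 2863, 3126
Retained (n=9): Σ = 9296
Mean = 9296/9 = 1032.8889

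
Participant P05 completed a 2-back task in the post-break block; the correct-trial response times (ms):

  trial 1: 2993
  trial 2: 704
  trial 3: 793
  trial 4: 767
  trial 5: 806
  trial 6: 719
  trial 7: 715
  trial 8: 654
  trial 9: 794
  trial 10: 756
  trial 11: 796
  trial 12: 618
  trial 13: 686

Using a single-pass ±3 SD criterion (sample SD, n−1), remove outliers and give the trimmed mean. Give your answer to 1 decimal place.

734.0 ms

n = 13, ΣRT = 11801, M = 907.769
Σ(x−M)² = 4751864.31; s = √(4751864.31/12) = 629.276
Cutoffs: 907.769 ± 3·629.276 → [-980.1, 2795.6]
Outside: 2993 → excluded.
Retained (n=12): Σ = 8808, mean = 8808/12 = 734.000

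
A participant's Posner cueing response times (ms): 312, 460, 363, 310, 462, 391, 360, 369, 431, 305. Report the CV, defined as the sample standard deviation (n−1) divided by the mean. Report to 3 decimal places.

n = 10, Σ = 3763, M = 376.3000
Σ(x−M)² = 31668.100; s = √(31668.100/9) = 59.3184
CV = 59.3184 / 376.3000 = 0.15764

0.158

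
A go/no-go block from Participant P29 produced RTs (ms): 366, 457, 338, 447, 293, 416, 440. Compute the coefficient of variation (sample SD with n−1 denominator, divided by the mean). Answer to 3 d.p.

n = 7, Σ = 2757, M = 393.8571
Σ(x−M)² = 23498.857; s = √(23498.857/6) = 62.5818
CV = 62.5818 / 393.8571 = 0.15889

0.159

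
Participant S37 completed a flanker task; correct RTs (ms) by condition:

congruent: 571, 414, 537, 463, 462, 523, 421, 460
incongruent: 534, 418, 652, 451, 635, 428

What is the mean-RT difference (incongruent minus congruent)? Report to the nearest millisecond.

38 ms

M(congruent) = 3851/8 = 481.375
M(incongruent) = 3118/6 = 519.667
Difference = 519.667 − 481.375 = 38.292 ms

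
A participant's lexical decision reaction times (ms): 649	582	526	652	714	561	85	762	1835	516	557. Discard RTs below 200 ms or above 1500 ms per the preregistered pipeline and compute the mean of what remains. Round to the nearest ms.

613 ms

Excluded: 85, 1835
Retained (n=9): Σ = 5519
Mean = 5519/9 = 613.2222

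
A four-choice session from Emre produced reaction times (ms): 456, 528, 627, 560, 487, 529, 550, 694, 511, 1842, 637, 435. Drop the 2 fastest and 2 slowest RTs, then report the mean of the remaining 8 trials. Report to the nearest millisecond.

Sorted: 435, 456, 487, 511, 528, 529, 550, 560, 627, 637, 694, 1842
Drop lowest 2 (435, 456) and highest 2 (694, 1842)
Remaining (n=8): Σ = 4429, mean = 4429/8 = 553.625

554 ms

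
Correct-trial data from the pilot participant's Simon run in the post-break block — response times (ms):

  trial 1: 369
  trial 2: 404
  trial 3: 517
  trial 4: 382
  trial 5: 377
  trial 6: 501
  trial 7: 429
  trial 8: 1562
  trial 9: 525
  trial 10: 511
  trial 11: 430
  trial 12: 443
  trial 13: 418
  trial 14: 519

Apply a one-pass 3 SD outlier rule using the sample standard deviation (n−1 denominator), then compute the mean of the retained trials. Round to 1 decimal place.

448.1 ms

n = 14, ΣRT = 7387, M = 527.643
Σ(x−M)² = 1193887.21; s = √(1193887.21/13) = 303.047
Cutoffs: 527.643 ± 3·303.047 → [-381.5, 1436.8]
Outside: 1562 → excluded.
Retained (n=13): Σ = 5825, mean = 5825/13 = 448.077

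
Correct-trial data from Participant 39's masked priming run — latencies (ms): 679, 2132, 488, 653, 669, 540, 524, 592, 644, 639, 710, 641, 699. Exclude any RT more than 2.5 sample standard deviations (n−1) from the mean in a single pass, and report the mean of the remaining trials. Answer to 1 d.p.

623.2 ms

n = 13, ΣRT = 9610, M = 739.231
Σ(x−M)² = 2157850.31; s = √(2157850.31/12) = 424.053
Cutoffs: 739.231 ± 2.5·424.053 → [-320.9, 1799.4]
Outside: 2132 → excluded.
Retained (n=12): Σ = 7478, mean = 7478/12 = 623.167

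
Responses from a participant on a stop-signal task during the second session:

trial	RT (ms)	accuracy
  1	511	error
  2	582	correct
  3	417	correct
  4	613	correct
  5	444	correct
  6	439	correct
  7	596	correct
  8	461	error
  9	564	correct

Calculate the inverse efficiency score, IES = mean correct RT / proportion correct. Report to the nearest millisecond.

Correct trials (n=7): 582, 417, 613, 444, 439, 596, 564
Mean correct RT = 3655/7 = 522.1429 ms
Proportion correct = 7/9
IES = 522.1429 / (7/9) = 671.327 ms

671 ms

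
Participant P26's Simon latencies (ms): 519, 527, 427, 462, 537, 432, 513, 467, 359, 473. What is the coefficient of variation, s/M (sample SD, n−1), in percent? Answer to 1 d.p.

n = 10, Σ = 4716, M = 471.6000
Σ(x−M)² = 27658.400; s = √(27658.400/9) = 55.4360
CV = 55.4360 / 471.6000 = 0.11755 = 11.755%

11.8%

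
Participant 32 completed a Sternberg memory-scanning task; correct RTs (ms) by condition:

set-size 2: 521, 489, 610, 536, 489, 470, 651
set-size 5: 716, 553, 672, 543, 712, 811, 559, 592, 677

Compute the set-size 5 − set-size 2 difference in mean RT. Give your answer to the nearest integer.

M(set-size 2) = 3766/7 = 538.000
M(set-size 5) = 5835/9 = 648.333
Difference = 648.333 − 538.000 = 110.333 ms

110 ms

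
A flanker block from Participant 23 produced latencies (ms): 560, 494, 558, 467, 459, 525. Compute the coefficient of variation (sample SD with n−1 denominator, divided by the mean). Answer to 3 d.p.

n = 6, Σ = 3063, M = 510.5000
Σ(x−M)² = 9733.500; s = √(9733.500/5) = 44.1214
CV = 44.1214 / 510.5000 = 0.08643

0.086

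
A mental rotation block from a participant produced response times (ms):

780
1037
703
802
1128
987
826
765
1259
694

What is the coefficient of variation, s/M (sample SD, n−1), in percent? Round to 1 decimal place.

21.5%

n = 10, Σ = 8981, M = 898.1000
Σ(x−M)² = 336116.900; s = √(336116.900/9) = 193.2520
CV = 193.2520 / 898.1000 = 0.21518 = 21.518%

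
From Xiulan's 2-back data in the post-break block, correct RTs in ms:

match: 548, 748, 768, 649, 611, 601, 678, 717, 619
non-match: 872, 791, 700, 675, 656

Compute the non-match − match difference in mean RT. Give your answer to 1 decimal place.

M(match) = 5939/9 = 659.889
M(non-match) = 3694/5 = 738.800
Difference = 738.800 − 659.889 = 78.911 ms

78.9 ms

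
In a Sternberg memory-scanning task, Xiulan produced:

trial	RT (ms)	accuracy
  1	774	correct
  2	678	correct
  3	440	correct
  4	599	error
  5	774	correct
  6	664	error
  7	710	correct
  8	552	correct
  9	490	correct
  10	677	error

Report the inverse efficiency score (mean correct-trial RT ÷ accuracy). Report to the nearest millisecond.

902 ms

Correct trials (n=7): 774, 678, 440, 774, 710, 552, 490
Mean correct RT = 4418/7 = 631.1429 ms
Proportion correct = 7/10
IES = 631.1429 / (7/10) = 901.633 ms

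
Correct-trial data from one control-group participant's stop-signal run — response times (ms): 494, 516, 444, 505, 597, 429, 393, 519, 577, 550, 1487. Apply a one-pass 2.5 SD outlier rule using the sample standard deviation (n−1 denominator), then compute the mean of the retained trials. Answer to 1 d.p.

502.4 ms

n = 11, ΣRT = 6511, M = 591.909
Σ(x−M)² = 919390.91; s = √(919390.91/10) = 303.215
Cutoffs: 591.909 ± 2.5·303.215 → [-166.1, 1349.9]
Outside: 1487 → excluded.
Retained (n=10): Σ = 5024, mean = 5024/10 = 502.400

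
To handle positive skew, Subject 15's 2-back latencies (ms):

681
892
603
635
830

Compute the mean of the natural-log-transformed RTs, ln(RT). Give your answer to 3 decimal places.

ln(RT): 6.5236, 6.7935, 6.4019, 6.4536, 6.7214
Σ ln(RT) = 32.8940
Mean = 32.8940/5 = 6.57880

6.579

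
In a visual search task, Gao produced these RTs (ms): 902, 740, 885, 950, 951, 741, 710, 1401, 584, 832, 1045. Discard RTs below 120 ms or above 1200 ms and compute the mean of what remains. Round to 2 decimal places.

Excluded: 1401
Retained (n=10): Σ = 8340
Mean = 8340/10 = 834.0000

834.00 ms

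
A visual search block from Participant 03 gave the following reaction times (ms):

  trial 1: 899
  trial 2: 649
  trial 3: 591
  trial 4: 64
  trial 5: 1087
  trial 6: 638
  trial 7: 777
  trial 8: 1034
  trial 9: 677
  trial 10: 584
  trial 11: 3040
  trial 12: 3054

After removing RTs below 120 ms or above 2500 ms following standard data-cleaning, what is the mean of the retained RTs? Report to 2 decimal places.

Excluded: 64, 3040, 3054
Retained (n=9): Σ = 6936
Mean = 6936/9 = 770.6667

770.67 ms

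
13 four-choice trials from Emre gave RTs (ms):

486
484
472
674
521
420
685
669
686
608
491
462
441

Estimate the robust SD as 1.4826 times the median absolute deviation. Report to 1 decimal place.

Sorted: 420, 441, 462, 472, 484, 486, 491, 521, 608, 669, 674, 685, 686 → median = 491
|x − 491| sorted: 0, 5, 7, 19, 29, 30, 50, 71, 117, 178, 183, 194, 195 → MAD = 50
Robust SD ≈ 1.4826 × 50 = 74.130

74.1 ms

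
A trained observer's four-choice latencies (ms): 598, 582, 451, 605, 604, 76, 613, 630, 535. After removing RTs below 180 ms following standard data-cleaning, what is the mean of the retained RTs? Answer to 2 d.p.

577.25 ms

Excluded: 76
Retained (n=8): Σ = 4618
Mean = 4618/8 = 577.2500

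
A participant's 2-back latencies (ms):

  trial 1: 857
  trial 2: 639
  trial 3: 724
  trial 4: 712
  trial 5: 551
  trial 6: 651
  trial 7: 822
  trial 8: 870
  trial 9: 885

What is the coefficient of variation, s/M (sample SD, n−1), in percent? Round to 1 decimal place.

n = 9, Σ = 6711, M = 745.6667
Σ(x−M)² = 112932.000; s = √(112932.000/8) = 118.8129
CV = 118.8129 / 745.6667 = 0.15934 = 15.934%

15.9%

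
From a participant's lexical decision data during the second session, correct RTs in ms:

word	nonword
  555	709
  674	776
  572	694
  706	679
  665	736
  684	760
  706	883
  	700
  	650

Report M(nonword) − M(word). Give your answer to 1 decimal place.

80.2 ms

M(word) = 4562/7 = 651.714
M(nonword) = 6587/9 = 731.889
Difference = 731.889 − 651.714 = 80.175 ms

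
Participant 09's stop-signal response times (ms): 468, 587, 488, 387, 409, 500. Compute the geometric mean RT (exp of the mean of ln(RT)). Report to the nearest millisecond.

469 ms

ln(RT): 6.1485, 6.3750, 6.1903, 5.9584, 6.0137, 6.2146
Mean ln(RT) = 36.9006/6 = 6.15009
Geometric mean = exp(6.15009) = 468.76 ms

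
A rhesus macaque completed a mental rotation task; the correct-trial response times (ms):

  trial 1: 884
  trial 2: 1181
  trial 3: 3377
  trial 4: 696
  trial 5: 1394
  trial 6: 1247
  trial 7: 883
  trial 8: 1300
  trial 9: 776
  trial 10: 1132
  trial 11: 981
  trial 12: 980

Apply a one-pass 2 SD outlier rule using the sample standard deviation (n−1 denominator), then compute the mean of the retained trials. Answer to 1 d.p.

1041.3 ms

n = 12, ΣRT = 14831, M = 1235.917
Σ(x−M)² = 5509176.92; s = √(5509176.92/11) = 707.696
Cutoffs: 1235.917 ± 2·707.696 → [-179.5, 2651.3]
Outside: 3377 → excluded.
Retained (n=11): Σ = 11454, mean = 11454/11 = 1041.273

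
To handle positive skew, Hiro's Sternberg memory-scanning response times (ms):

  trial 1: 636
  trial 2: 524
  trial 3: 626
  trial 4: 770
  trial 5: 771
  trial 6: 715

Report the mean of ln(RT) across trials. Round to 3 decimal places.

6.504

ln(RT): 6.4552, 6.2615, 6.4394, 6.6464, 6.6477, 6.5723
Σ ln(RT) = 39.0224
Mean = 39.0224/6 = 6.50373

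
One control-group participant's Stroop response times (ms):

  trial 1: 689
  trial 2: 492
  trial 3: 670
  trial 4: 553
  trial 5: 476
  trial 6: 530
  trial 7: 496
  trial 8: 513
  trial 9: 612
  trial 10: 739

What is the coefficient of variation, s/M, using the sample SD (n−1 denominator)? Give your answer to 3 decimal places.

n = 10, Σ = 5770, M = 577.0000
Σ(x−M)² = 79530.000; s = √(79530.000/9) = 94.0035
CV = 94.0035 / 577.0000 = 0.16292

0.163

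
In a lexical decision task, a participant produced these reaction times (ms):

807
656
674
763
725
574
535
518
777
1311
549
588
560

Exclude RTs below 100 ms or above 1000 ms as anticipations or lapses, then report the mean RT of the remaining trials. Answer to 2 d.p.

Excluded: 1311
Retained (n=12): Σ = 7726
Mean = 7726/12 = 643.8333

643.83 ms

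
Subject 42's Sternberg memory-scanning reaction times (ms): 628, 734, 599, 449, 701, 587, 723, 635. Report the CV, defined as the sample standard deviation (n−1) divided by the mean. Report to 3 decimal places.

0.147

n = 8, Σ = 5056, M = 632.0000
Σ(x−M)² = 60074.000; s = √(60074.000/7) = 92.6391
CV = 92.6391 / 632.0000 = 0.14658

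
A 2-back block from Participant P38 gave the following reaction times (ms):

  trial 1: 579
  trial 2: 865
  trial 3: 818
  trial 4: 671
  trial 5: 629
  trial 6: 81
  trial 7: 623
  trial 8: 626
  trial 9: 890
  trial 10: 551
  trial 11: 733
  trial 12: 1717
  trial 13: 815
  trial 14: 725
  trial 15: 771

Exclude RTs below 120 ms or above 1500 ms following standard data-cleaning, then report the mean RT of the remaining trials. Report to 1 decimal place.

Excluded: 81, 1717
Retained (n=13): Σ = 9296
Mean = 9296/13 = 715.0769

715.1 ms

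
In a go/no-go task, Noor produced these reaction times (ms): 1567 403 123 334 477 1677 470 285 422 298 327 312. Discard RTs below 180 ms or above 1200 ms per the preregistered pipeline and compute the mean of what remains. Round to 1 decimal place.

369.8 ms

Excluded: 123, 1567, 1677
Retained (n=9): Σ = 3328
Mean = 3328/9 = 369.7778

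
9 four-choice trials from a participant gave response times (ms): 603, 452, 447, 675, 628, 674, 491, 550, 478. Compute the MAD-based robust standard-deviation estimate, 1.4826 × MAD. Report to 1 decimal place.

115.6 ms

Sorted: 447, 452, 478, 491, 550, 603, 628, 674, 675 → median = 550
|x − 550| sorted: 0, 53, 59, 72, 78, 98, 103, 124, 125 → MAD = 78
Robust SD ≈ 1.4826 × 78 = 115.643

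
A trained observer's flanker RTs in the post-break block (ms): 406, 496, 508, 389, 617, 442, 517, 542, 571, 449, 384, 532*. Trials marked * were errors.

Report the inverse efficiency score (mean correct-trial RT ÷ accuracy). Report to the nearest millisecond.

Correct trials (n=11): 406, 496, 508, 389, 617, 442, 517, 542, 571, 449, 384
Mean correct RT = 5321/11 = 483.7273 ms
Proportion correct = 11/12
IES = 483.7273 / (11/12) = 527.702 ms

528 ms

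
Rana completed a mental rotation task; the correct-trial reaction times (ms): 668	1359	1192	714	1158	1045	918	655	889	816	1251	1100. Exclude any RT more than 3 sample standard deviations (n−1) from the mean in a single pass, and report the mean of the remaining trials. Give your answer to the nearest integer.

n = 12, ΣRT = 11765, M = 980.417
Σ(x−M)² = 625078.92; s = √(625078.92/11) = 238.381
Cutoffs: 980.417 ± 3·238.381 → [265.3, 1695.6]
No RTs fall outside the cutoffs; all 12 retained. Mean = 11765/12 = 980.417

980 ms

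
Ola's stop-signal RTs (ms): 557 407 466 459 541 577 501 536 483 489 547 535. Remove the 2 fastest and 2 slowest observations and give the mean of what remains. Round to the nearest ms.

Sorted: 407, 459, 466, 483, 489, 501, 535, 536, 541, 547, 557, 577
Drop lowest 2 (407, 459) and highest 2 (557, 577)
Remaining (n=8): Σ = 4098, mean = 4098/8 = 512.250

512 ms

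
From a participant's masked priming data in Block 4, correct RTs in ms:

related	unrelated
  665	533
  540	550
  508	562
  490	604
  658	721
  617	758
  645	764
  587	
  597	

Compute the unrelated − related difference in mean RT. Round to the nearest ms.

M(related) = 5307/9 = 589.667
M(unrelated) = 4492/7 = 641.714
Difference = 641.714 − 589.667 = 52.048 ms

52 ms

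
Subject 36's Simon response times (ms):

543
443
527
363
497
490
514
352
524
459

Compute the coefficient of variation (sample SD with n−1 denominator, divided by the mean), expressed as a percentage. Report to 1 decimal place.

14.3%

n = 10, Σ = 4712, M = 471.2000
Σ(x−M)² = 40767.600; s = √(40767.600/9) = 67.3033
CV = 67.3033 / 471.2000 = 0.14283 = 14.283%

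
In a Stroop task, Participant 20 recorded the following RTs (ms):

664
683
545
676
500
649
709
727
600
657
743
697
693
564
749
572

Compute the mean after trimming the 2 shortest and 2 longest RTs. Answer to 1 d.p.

657.6 ms

Sorted: 500, 545, 564, 572, 600, 649, 657, 664, 676, 683, 693, 697, 709, 727, 743, 749
Drop lowest 2 (500, 545) and highest 2 (743, 749)
Remaining (n=12): Σ = 7891, mean = 7891/12 = 657.583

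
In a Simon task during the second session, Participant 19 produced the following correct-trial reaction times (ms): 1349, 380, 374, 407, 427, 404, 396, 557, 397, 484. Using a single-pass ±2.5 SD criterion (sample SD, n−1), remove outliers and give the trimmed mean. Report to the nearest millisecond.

n = 10, ΣRT = 5175, M = 517.500
Σ(x−M)² = 796138.50; s = √(796138.50/9) = 297.422
Cutoffs: 517.500 ± 2.5·297.422 → [-226.1, 1261.1]
Outside: 1349 → excluded.
Retained (n=9): Σ = 3826, mean = 3826/9 = 425.111

425 ms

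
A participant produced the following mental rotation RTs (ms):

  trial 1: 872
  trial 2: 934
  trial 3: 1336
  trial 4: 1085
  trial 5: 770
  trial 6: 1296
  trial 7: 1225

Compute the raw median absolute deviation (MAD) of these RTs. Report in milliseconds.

Sorted: 770, 872, 934, 1085, 1225, 1296, 1336 → median = 1085
|x − 1085|: 213, 151, 251, 0, 315, 211, 140
Sorted deviations: 0, 140, 151, 211, 213, 251, 315 → MAD = 211

211 ms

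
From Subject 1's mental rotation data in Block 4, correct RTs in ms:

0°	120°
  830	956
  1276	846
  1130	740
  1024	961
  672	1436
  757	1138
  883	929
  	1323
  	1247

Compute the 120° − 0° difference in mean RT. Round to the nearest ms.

M(0°) = 6572/7 = 938.857
M(120°) = 9576/9 = 1064.000
Difference = 1064.000 − 938.857 = 125.143 ms

125 ms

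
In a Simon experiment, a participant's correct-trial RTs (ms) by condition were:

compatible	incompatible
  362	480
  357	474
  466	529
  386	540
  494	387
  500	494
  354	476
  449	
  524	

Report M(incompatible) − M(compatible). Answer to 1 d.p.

M(compatible) = 3892/9 = 432.444
M(incompatible) = 3380/7 = 482.857
Difference = 482.857 − 432.444 = 50.413 ms

50.4 ms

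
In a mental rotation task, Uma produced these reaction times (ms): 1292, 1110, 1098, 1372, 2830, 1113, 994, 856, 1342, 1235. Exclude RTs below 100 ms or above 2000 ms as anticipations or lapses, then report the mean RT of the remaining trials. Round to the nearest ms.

1157 ms

Excluded: 2830
Retained (n=9): Σ = 10412
Mean = 10412/9 = 1156.8889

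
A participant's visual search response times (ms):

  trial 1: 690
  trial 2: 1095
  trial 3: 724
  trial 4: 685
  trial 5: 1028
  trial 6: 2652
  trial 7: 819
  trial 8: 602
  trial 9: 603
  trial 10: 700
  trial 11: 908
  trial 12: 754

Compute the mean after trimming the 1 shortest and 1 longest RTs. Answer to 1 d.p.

800.6 ms

Sorted: 602, 603, 685, 690, 700, 724, 754, 819, 908, 1028, 1095, 2652
Drop lowest 1 (602) and highest 1 (2652)
Remaining (n=10): Σ = 8006, mean = 8006/10 = 800.600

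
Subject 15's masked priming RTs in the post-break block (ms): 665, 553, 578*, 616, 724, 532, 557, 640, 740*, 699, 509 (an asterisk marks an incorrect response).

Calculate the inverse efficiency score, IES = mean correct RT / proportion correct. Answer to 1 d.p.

Correct trials (n=9): 665, 553, 616, 724, 532, 557, 640, 699, 509
Mean correct RT = 5495/9 = 610.5556 ms
Proportion correct = 9/11
IES = 610.5556 / (9/11) = 746.235 ms

746.2 ms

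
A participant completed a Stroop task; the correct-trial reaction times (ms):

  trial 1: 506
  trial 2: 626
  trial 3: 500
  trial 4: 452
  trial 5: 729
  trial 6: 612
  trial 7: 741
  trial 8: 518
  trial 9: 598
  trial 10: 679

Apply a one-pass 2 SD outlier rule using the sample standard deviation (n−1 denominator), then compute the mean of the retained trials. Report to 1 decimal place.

596.1 ms

n = 10, ΣRT = 5961, M = 596.100
Σ(x−M)² = 90898.90; s = √(90898.90/9) = 100.498
Cutoffs: 596.100 ± 2·100.498 → [395.1, 797.1]
No RTs fall outside the cutoffs; all 10 retained. Mean = 5961/10 = 596.100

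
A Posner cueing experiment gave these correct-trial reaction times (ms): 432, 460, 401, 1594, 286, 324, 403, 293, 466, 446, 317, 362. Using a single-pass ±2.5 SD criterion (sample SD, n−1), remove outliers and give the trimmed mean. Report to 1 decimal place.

n = 12, ΣRT = 5784, M = 482.000
Σ(x−M)² = 1394608.00; s = √(1394608.00/11) = 356.065
Cutoffs: 482.000 ± 2.5·356.065 → [-408.2, 1372.2]
Outside: 1594 → excluded.
Retained (n=11): Σ = 4190, mean = 4190/11 = 380.909

380.9 ms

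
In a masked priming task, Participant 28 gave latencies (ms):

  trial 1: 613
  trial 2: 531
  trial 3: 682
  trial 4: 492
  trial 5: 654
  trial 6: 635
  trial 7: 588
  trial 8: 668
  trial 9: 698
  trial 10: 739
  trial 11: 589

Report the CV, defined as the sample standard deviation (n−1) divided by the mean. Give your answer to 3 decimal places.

0.117

n = 11, Σ = 6889, M = 626.2727
Σ(x−M)² = 53680.182; s = √(53680.182/10) = 73.2668
CV = 73.2668 / 626.2727 = 0.11699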